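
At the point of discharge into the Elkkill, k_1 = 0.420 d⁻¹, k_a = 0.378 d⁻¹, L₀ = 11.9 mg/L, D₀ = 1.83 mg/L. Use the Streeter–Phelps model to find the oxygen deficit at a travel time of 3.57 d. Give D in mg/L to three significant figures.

D ≈ 4.77 mg/L

k_1 L₀/(k_a−k_1) = 0.420×11.9/(0.378−0.420) = 4.998/-0.04200 = -119.0 mg/L.
e^(−k_1 t) = e^(−0.420×3.570) = 0.2233; e^(−k_a t) = e^(−0.378×3.570) = 0.2594.
D = -119.0 × (0.2233 − 0.2594) + 1.83 × 0.2594 = 4.298 + 0.4747 = 4.772 mg/L.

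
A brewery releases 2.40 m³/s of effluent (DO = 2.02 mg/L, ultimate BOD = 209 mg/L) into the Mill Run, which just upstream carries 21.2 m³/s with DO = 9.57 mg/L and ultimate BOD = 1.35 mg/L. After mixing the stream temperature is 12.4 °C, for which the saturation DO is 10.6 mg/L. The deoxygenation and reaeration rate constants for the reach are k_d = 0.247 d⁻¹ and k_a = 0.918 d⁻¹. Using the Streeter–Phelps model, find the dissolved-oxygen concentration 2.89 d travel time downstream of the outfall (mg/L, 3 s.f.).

Mixed DO = (21.2×9.57 + 2.40×2.02)/(21.2+2.40) = 207.7/23.60 = 8.802 mg/L.
Mixed L₀ = (21.2×1.35 + 2.40×209)/(23.60) = 530.2/23.60 = 22.47 mg/L.
Initial deficit D₀ = C_s − DO₀ = 10.6 − 8.802 = 1.798 mg/L.
D(2.89) = [0.247×22.47/(0.918−0.247)](e^(−0.247×2.89) − e^(−0.918×2.89)) + 1.798 e^(−0.918×2.89)
= 8.270 × (0.4898 − 0.07044) + 1.798 × 0.07044 = 3.595 mg/L.
DO = 10.6 − 3.595 = 7.005 mg/L.

DO ≈ 7.01 mg/L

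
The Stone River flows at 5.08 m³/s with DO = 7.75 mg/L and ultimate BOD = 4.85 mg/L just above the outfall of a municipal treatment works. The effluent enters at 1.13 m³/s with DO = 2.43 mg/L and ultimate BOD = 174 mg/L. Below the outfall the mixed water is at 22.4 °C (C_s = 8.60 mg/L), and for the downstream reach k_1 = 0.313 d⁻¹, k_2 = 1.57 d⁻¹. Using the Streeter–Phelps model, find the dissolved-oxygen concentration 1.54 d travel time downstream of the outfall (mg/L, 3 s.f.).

Mixed DO = (5.08×7.75 + 1.13×2.43)/(5.08+1.13) = 42.12/6.210 = 6.782 mg/L.
Mixed L₀ = (5.08×4.85 + 1.13×174)/(6.210) = 221.3/6.210 = 35.63 mg/L.
Initial deficit D₀ = C_s − DO₀ = 8.60 − 6.782 = 1.818 mg/L.
D(1.54) = [0.313×35.63/(1.57−0.313)](e^(−0.313×1.54) − e^(−1.57×1.54)) + 1.818 e^(−1.57×1.54)
= 8.872 × (0.6175 − 0.08912) + 1.818 × 0.08912 = 4.850 mg/L.
DO = 8.60 − 4.850 = 3.750 mg/L.

DO ≈ 3.75 mg/L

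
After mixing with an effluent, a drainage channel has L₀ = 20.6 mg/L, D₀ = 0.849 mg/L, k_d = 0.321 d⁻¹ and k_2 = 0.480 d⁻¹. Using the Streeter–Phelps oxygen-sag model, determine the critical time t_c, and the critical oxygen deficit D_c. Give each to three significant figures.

t_c ≈ 2.40 d; D_c ≈ 6.37 mg/L

With k_2/k_d = 1.495 and 1 − D₀(k_2−k_d)/(k_d L₀) = 0.9796,
t_c = ln(1.495 × 0.9796) / (0.480 − 0.321) = ln(1.465) / 0.1590 = 0.3817/0.1590 = 2.401 d.
L(t_c) = L₀ e^(−k_d t_c) = 20.6 × 0.4627 = 9.532 mg/L, and at the critical point k_2 D_c = k_d L, so D_c = (0.321/0.480) × 9.532 = 6.374 mg/L.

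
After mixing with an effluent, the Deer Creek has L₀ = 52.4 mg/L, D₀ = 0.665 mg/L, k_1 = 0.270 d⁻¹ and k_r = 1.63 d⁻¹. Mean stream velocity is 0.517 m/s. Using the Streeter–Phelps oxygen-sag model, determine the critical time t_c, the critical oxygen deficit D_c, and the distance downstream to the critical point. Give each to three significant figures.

With k_r/k_1 = 6.037 and 1 − D₀(k_r−k_1)/(k_1 L₀) = 0.9361,
t_c = ln(6.037 × 0.9361) / (1.63 − 0.270) = ln(5.651) / 1.360 = 1.732/1.360 = 1.273 d.
D_c = (k_1/k_r) L₀ e^(−k_1 t_c) = (0.270/1.63) × 52.4 × e^(−0.270×1.273) = 0.1656 × 52.4 × 0.7091 = 6.154 mg/L.
x_c = v t_c = 0.517 m/s × 1.273 d × 86400 s/d = 56880 m ≈ 56.9 km.

t_c ≈ 1.27 d; D_c ≈ 6.15 mg/L; x_c ≈ 56.9 km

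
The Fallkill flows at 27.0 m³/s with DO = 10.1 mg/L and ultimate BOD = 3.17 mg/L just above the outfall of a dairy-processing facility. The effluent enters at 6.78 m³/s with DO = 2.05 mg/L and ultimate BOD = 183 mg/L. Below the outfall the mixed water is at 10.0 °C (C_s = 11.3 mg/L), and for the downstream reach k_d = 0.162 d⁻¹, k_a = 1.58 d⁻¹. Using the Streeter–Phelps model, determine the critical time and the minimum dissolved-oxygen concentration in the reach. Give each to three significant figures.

t_c ≈ 0.909 d; minimum DO ≈ 7.83 mg/L

Mixed DO = (27.0×10.1 + 6.78×2.05)/(27.0+6.78) = 286.6/33.78 = 8.484 mg/L.
Mixed L₀ = (27.0×3.17 + 6.78×183)/(33.78) = 1326/33.78 = 39.26 mg/L.
Initial deficit D₀ = C_s − DO₀ = 11.3 − 8.484 = 2.816 mg/L.
t_c = (1/1.418) ln[(1.58/0.162)(1 − 2.816×1.418/(0.162×39.26))] = 0.7052 × ln(3.631) = 0.9094 d.
D_c = (0.162/1.58) × 39.26 × e^(−0.162×0.9094) = 0.1025 × 39.26 × 0.8630 = 3.474 mg/L.
Minimum DO = 11.3 − 3.474 = 7.826 mg/L.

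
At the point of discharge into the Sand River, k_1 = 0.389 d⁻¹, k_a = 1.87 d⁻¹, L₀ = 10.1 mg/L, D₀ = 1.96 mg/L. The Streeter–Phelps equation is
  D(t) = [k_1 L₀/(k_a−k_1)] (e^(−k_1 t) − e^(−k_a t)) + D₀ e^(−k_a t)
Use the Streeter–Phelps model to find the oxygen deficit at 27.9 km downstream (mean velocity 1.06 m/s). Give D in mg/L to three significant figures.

D ≈ 1.96 mg/L

Travel time t = x/v = 27.9 km / (1.06 m/s) = 27900 m / 1.06 m/s = 26320 s = 0.3046 d.
k_1 L₀/(k_a−k_1) = 0.389×10.1/(1.87−0.389) = 3.929/1.481 = 2.653 mg/L.
e^(−k_1 t) = e^(−0.389×0.3046) = 0.8882; e^(−k_a t) = e^(−1.87×0.3046) = 0.5657.
D = 2.653 × (0.8882 − 0.5657) + 1.96 × 0.5657 = 0.8557 + 1.109 = 1.964 mg/L.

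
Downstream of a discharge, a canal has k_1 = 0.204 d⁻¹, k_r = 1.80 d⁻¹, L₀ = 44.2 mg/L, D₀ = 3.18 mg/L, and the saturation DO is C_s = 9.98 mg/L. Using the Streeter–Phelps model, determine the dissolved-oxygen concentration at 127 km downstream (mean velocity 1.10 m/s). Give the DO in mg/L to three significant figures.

Travel time t = x/v = 127 km / (1.10 m/s) = 127000 m / 1.10 m/s = 115500 s = 1.336 d.
k_1 L₀/(k_r−k_1) = 0.204×44.2/(1.80−0.204) = 9.017/1.596 = 5.650 mg/L.
e^(−k_1 t) = e^(−0.204×1.336) = 0.7614; e^(−k_r t) = e^(−1.80×1.336) = 0.09024.
D = 5.650 × (0.7614 − 0.09024) + 3.18 × 0.09024 = 3.792 + 0.2870 = 4.079 mg/L.
DO = C_s − D = 9.98 − 4.079 = 5.901 mg/L.

DO ≈ 5.90 mg/L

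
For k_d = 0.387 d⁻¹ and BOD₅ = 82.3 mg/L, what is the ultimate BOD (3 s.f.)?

L₀ ≈ 96.2 mg/L

BOD₅ = L₀(1 − e^(−5k_d)) ⇒ L₀ = BOD₅ / (1 − e^(−5×0.387))
= 82.3 / (1 − 0.1444) = 82.3 / 0.8556 = 96.19 mg/L.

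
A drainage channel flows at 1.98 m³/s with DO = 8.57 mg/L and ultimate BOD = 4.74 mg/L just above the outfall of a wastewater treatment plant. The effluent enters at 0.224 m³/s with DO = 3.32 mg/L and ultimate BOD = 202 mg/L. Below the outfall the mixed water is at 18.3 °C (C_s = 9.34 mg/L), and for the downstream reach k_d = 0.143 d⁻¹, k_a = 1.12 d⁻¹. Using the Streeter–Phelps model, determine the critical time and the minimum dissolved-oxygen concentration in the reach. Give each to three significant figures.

t_c ≈ 1.65 d; minimum DO ≈ 6.84 mg/L

Mixed DO = (1.98×8.57 + 0.224×3.32)/(1.98+0.224) = 17.71/2.204 = 8.036 mg/L.
Mixed L₀ = (1.98×4.74 + 0.224×202)/(2.204) = 54.63/2.204 = 24.79 mg/L.
Initial deficit D₀ = C_s − DO₀ = 9.34 − 8.036 = 1.304 mg/L.
t_c = (1/0.9770) ln[(1.12/0.143)(1 − 1.304×0.9770/(0.143×24.79))] = 1.024 × ln(5.018) = 1.651 d.
D_c = (0.143/1.12) × 24.79 × e^(−0.143×1.651) = 0.1277 × 24.79 × 0.7897 = 2.499 mg/L.
Minimum DO = 9.34 − 2.499 = 6.841 mg/L.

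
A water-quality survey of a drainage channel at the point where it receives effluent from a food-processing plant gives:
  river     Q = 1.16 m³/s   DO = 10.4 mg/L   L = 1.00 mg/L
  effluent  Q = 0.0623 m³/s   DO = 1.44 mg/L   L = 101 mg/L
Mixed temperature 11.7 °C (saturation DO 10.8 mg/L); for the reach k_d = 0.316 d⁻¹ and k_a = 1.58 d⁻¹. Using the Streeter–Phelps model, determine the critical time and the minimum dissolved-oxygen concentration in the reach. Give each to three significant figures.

Mixed DO = (1.16×10.4 + 0.0623×1.44)/(1.16+0.0623) = 12.15/1.222 = 9.943 mg/L.
Mixed L₀ = (1.16×1.00 + 0.0623×101)/(1.222) = 7.452/1.222 = 6.097 mg/L.
Initial deficit D₀ = C_s − DO₀ = 10.8 − 9.943 = 0.8567 mg/L.
t_c = (1/1.264) ln[(1.58/0.316)(1 − 0.8567×1.264/(0.316×6.097))] = 0.7911 × ln(2.190) = 0.6201 d.
D_c = (0.316/1.58) × 6.097 × e^(−0.316×0.6201) = 0.2000 × 6.097 × 0.8221 = 1.002 mg/L.
Minimum DO = 10.8 − 1.002 = 9.798 mg/L.

t_c ≈ 0.620 d; minimum DO ≈ 9.80 mg/L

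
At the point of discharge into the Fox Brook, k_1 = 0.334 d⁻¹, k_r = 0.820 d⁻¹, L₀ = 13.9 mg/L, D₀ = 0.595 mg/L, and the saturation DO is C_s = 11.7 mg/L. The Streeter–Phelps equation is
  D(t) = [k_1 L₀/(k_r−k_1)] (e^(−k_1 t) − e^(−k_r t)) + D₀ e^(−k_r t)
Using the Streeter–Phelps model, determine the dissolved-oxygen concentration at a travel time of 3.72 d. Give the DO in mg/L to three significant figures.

k_1 L₀/(k_r−k_1) = 0.334×13.9/(0.820−0.334) = 4.643/0.4860 = 9.553 mg/L.
e^(−k_1 t) = e^(−0.334×3.720) = 0.2887; e^(−k_r t) = e^(−0.820×3.720) = 0.04734.
D = 9.553 × (0.2887 − 0.04734) + 0.595 × 0.04734 = 2.305 + 0.02817 = 2.333 mg/L.
DO = C_s − D = 11.7 − 2.333 = 9.367 mg/L.

DO ≈ 9.37 mg/L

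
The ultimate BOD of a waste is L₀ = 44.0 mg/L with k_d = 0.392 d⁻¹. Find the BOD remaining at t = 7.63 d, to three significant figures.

L_t = L₀ e^(−k_d t) = 44.0 × e^(−0.392×7.63) = 44.0 × 0.05024 = 2.211 mg/L.

L ≈ 2.21 mg/L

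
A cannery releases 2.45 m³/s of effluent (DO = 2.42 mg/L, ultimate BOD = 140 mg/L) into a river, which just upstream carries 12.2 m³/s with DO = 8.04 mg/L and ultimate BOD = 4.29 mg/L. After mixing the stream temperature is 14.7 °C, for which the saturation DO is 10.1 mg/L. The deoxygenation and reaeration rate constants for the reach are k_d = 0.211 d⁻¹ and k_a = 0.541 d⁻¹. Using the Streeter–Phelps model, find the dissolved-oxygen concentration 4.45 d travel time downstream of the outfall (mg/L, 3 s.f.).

DO ≈ 4.64 mg/L

Mixed DO = (12.2×8.04 + 2.45×2.42)/(12.2+2.45) = 104.0/14.65 = 7.100 mg/L.
Mixed L₀ = (12.2×4.29 + 2.45×140)/(14.65) = 395.3/14.65 = 26.99 mg/L.
Initial deficit D₀ = C_s − DO₀ = 10.1 − 7.100 = 3.000 mg/L.
D(4.45) = [0.211×26.99/(0.541−0.211)](e^(−0.211×4.45) − e^(−0.541×4.45)) + 3.000 e^(−0.541×4.45)
= 17.25 × (0.3910 − 0.09004) + 3.000 × 0.09004 = 5.464 mg/L.
DO = 10.1 − 5.464 = 4.636 mg/L.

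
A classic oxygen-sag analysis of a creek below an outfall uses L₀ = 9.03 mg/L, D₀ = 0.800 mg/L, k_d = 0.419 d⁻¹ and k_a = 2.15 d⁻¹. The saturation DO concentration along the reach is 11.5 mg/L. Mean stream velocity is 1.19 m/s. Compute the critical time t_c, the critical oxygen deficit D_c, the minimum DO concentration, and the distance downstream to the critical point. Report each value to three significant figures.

At the critical point dD/dt = 0, so k_d L₀ e^(−k_d t) = k_a D. Substituting D(t) from the Streeter–Phelps equation and solving for t gives
t_c = ln[(k_a/k_d)(1 − D₀(k_a−k_d)/(k_d L₀))] / (k_a−k_d).
Here k_a−k_d = 1.731 d⁻¹ and 1 − D₀(k_a−k_d)/(k_d L₀) = 1 − 0.800×1.731/(0.419×9.03) = 0.6340, so
t_c = ln(5.131 × 0.6340) / 1.731 = 1.180 / 1.731 = 0.6815 d.
D_c = (k_d/k_a) L₀ e^(−k_d t_c) = (0.419/2.15) × 9.03 × e^(−0.419×0.6815) = 0.1949 × 9.03 × 0.7516 = 1.323 mg/L.
Minimum DO = C_s − D_c = 11.5 − 1.323 = 10.18 mg/L.
x_c = v t_c = 1.19 m/s × 0.6815 d × 86400 s/d = 70070 m ≈ 70.1 km.

t_c ≈ 0.681 d; D_c ≈ 1.32 mg/L; min DO ≈ 10.2 mg/L; x_c ≈ 70.1 km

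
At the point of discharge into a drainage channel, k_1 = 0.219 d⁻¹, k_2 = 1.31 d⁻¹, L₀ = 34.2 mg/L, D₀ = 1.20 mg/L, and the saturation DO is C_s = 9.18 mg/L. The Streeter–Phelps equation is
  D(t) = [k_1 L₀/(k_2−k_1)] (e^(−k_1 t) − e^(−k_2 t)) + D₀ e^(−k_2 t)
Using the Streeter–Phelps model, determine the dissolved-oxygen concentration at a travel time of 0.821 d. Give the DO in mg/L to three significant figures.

k_1 L₀/(k_2−k_1) = 0.219×34.2/(1.31−0.219) = 7.490/1.091 = 6.865 mg/L.
e^(−k_1 t) = e^(−0.219×0.8210) = 0.8354; e^(−k_2 t) = e^(−1.31×0.8210) = 0.3411.
D = 6.865 × (0.8354 − 0.3411) + 1.20 × 0.3411 = 3.394 + 0.4093 = 3.803 mg/L.
DO = C_s − D = 9.18 − 3.803 = 5.377 mg/L.

DO ≈ 5.38 mg/L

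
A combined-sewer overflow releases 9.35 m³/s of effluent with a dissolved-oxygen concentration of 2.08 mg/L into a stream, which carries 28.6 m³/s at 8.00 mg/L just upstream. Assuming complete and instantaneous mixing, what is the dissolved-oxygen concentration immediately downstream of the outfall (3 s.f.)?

Flow-weighted mixing: C = (Q_r C_r + Q_w C_w)/(Q_r + Q_w)
= (28.6×8.00 + 9.35×2.08)/(28.6 + 9.35) = 248.2/37.95 = 6.541 mg/L.

6.54 mg/L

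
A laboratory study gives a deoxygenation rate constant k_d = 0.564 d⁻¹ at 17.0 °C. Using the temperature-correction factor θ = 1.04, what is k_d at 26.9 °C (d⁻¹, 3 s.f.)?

k_d(T₂) = k_d(T₁) · θ^(T₂−T₁) = 0.564 × 1.04^(26.9−17.0)
= 0.564 × 1.04^9.90 = 0.564 × 1.474 = 0.8316 d⁻¹.

k_d ≈ 0.832 d⁻¹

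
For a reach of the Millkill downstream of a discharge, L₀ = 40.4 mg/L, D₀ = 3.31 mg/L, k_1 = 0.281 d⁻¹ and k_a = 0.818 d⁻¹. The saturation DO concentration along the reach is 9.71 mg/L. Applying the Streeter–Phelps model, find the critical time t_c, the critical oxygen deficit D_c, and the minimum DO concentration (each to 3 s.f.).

t_c = [1/(k_a−k_1)] ln[(k_a/k_1)(1 − D₀(k_a−k_1)/(k_1 L₀))]
= [1/(0.818−0.281)] ln[(0.818/0.281)(1 − 3.31×0.5370/(0.281×40.4))]
= (1/0.5370) ln[2.911 × 0.8434] = 1.862 × ln(2.455) = 1.862 × 0.8982 = 1.673 d.
D_c = (k_1/k_a) L₀ e^(−k_1 t_c) = (0.281/0.818) × 40.4 × e^(−0.281×1.673) = 0.3435 × 40.4 × 0.6250 = 8.674 mg/L.
Minimum DO = C_s − D_c = 9.71 − 8.674 = 1.036 mg/L.

t_c ≈ 1.67 d; D_c ≈ 8.67 mg/L; min DO ≈ 1.04 mg/L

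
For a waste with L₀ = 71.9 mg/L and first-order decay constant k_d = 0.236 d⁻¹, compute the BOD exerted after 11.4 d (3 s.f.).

y ≈ 67.0 mg/L

y_t = L₀(1 − e^(−k_d t)) = 71.9 × (1 − e^(−0.236×11.4))
= 71.9 × (1 − 0.06785) = 71.9 × 0.9321 = 67.02 mg/L.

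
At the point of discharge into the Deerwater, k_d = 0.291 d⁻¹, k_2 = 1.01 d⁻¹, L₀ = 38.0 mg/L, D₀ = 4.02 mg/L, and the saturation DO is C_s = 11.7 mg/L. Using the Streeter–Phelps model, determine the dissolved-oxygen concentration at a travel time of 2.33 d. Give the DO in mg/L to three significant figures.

k_d L₀/(k_2−k_d) = 0.291×38.0/(1.01−0.291) = 11.06/0.7190 = 15.38 mg/L.
e^(−k_d t) = e^(−0.291×2.330) = 0.5076; e^(−k_2 t) = e^(−1.01×2.330) = 0.09505.
D = 15.38 × (0.5076 − 0.09505) + 4.02 × 0.09505 = 6.345 + 0.3821 = 6.727 mg/L.
DO = C_s − D = 11.7 − 6.727 = 4.973 mg/L.

DO ≈ 4.97 mg/L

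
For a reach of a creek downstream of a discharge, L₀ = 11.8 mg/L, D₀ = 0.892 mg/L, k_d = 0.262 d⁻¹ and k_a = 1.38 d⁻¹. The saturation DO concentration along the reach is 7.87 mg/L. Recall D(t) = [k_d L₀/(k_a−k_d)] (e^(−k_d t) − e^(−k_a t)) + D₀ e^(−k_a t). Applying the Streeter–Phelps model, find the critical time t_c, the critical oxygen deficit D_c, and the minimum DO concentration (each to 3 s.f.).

t_c ≈ 1.14 d; D_c ≈ 1.66 mg/L; min DO ≈ 6.21 mg/L

At the critical point dD/dt = 0, so k_d L₀ e^(−k_d t) = k_a D. Substituting D(t) from the Streeter–Phelps equation and solving for t gives
t_c = ln[(k_a/k_d)(1 − D₀(k_a−k_d)/(k_d L₀))] / (k_a−k_d).
Here k_a−k_d = 1.118 d⁻¹ and 1 − D₀(k_a−k_d)/(k_d L₀) = 1 − 0.892×1.118/(0.262×11.8) = 0.6774, so
t_c = ln(5.267 × 0.6774) / 1.118 = 1.272 / 1.118 = 1.138 d.
L(t_c) = L₀ e^(−k_d t_c) = 11.8 × 0.7422 = 8.758 mg/L, and at the critical point k_a D_c = k_d L, so D_c = (0.262/1.38) × 8.758 = 1.663 mg/L.
Minimum DO = C_s − D_c = 7.87 − 1.663 = 6.207 mg/L.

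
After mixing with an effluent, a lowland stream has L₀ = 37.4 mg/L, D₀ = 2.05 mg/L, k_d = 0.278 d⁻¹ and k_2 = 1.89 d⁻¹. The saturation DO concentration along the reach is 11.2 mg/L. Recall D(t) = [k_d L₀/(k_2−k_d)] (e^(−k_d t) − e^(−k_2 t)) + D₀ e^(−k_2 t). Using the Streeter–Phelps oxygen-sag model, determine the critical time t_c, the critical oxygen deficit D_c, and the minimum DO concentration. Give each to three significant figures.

With k_2/k_d = 6.799 and 1 − D₀(k_2−k_d)/(k_d L₀) = 0.6822,
t_c = ln(6.799 × 0.6822) / (1.89 − 0.278) = ln(4.638) / 1.612 = 1.534/1.612 = 0.9518 d.
L(t_c) = L₀ e^(−k_d t_c) = 37.4 × 0.7675 = 28.71 mg/L, and at the critical point k_2 D_c = k_d L, so D_c = (0.278/1.89) × 28.71 = 4.222 mg/L.
Minimum DO = C_s − D_c = 11.2 − 4.222 = 6.978 mg/L.

t_c ≈ 0.952 d; D_c ≈ 4.22 mg/L; min DO ≈ 6.98 mg/L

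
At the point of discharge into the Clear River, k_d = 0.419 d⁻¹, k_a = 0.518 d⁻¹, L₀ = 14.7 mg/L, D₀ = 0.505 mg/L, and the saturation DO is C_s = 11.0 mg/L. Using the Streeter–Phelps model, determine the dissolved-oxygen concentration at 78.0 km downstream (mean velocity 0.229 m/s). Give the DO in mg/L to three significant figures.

DO ≈ 7.08 mg/L

Travel time t = x/v = 78.0 km / (0.229 m/s) = 78000 m / 0.229 m/s = 340600 s = 3.942 d.
k_d L₀/(k_a−k_d) = 0.419×14.7/(0.518−0.419) = 6.159/0.09900 = 62.22 mg/L.
e^(−k_d t) = e^(−0.419×3.942) = 0.1917; e^(−k_a t) = e^(−0.518×3.942) = 0.1298.
D = 62.22 × (0.1917 − 0.1298) + 0.505 × 0.1298 = 3.854 + 0.06553 = 3.920 mg/L.
DO = C_s − D = 11.0 − 3.920 = 7.080 mg/L.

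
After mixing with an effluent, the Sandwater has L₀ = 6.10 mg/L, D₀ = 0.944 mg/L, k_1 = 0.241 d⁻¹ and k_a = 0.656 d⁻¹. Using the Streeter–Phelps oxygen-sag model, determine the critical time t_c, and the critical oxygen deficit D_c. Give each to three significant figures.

t_c ≈ 1.67 d; D_c ≈ 1.50 mg/L

t_c = [1/(k_a−k_1)] ln[(k_a/k_1)(1 − D₀(k_a−k_1)/(k_1 L₀))]
= [1/(0.656−0.241)] ln[(0.656/0.241)(1 − 0.944×0.4150/(0.241×6.10))]
= (1/0.4150) ln[2.722 × 0.7335] = 2.410 × ln(1.997) = 2.410 × 0.6915 = 1.666 d.
D_c = (k_1/k_a) L₀ e^(−k_1 t_c) = (0.241/0.656) × 6.10 × e^(−0.241×1.666) = 0.3674 × 6.10 × 0.6693 = 1.500 mg/L.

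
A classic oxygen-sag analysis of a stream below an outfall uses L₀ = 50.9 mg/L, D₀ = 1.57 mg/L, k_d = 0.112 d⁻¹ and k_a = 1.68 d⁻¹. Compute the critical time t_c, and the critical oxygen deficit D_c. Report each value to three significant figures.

t_c ≈ 1.37 d; D_c ≈ 2.91 mg/L

At the critical point dD/dt = 0, so k_d L₀ e^(−k_d t) = k_a D. Substituting D(t) from the Streeter–Phelps equation and solving for t gives
t_c = ln[(k_a/k_d)(1 − D₀(k_a−k_d)/(k_d L₀))] / (k_a−k_d).
Here k_a−k_d = 1.568 d⁻¹ and 1 − D₀(k_a−k_d)/(k_d L₀) = 1 − 1.57×1.568/(0.112×50.9) = 0.5682, so
t_c = ln(15.00 × 0.5682) / 1.568 = 2.143 / 1.568 = 1.367 d.
L(t_c) = L₀ e^(−k_d t_c) = 50.9 × 0.8581 = 43.68 mg/L, and at the critical point k_a D_c = k_d L, so D_c = (0.112/1.68) × 43.68 = 2.912 mg/L.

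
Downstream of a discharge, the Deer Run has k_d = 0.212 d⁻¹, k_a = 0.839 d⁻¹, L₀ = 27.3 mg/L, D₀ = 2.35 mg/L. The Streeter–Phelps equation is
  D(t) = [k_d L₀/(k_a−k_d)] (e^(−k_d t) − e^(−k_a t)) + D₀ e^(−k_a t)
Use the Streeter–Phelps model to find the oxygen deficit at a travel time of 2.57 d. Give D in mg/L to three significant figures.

D ≈ 4.56 mg/L

k_d L₀/(k_a−k_d) = 0.212×27.3/(0.839−0.212) = 5.788/0.6270 = 9.231 mg/L.
e^(−k_d t) = e^(−0.212×2.570) = 0.5799; e^(−k_a t) = e^(−0.839×2.570) = 0.1158.
D = 9.231 × (0.5799 − 0.1158) + 2.35 × 0.1158 = 4.285 + 0.2720 = 4.557 mg/L.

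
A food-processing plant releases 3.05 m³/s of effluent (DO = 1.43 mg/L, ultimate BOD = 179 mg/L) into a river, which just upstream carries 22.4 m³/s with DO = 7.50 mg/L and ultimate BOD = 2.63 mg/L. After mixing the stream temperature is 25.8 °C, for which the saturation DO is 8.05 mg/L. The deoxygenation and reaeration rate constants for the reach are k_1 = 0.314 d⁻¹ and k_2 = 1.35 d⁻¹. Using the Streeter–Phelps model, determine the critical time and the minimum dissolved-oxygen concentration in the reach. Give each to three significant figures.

Mixed DO = (22.4×7.50 + 3.05×1.43)/(22.4+3.05) = 172.4/25.45 = 6.773 mg/L.
Mixed L₀ = (22.4×2.63 + 3.05×179)/(25.45) = 604.9/25.45 = 23.77 mg/L.
Initial deficit D₀ = C_s − DO₀ = 8.05 − 6.773 = 1.277 mg/L.
t_c = (1/1.036) ln[(1.35/0.314)(1 − 1.277×1.036/(0.314×23.77))] = 0.9653 × ln(3.537) = 1.219 d.
D_c = (0.314/1.35) × 23.77 × e^(−0.314×1.219) = 0.2326 × 23.77 × 0.6819 = 3.769 mg/L.
Minimum DO = 8.05 − 3.769 = 4.281 mg/L.

t_c ≈ 1.22 d; minimum DO ≈ 4.28 mg/L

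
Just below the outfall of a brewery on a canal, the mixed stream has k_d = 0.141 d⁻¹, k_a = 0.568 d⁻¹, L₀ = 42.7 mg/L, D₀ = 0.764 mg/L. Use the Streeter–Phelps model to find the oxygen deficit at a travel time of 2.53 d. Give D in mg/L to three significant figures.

D ≈ 6.70 mg/L

k_d L₀/(k_a−k_d) = 0.141×42.7/(0.568−0.141) = 6.021/0.4270 = 14.10 mg/L.
e^(−k_d t) = e^(−0.141×2.530) = 0.7000; e^(−k_a t) = e^(−0.568×2.530) = 0.2376.
D = 14.10 × (0.7000 − 0.2376) + 0.764 × 0.2376 = 6.519 + 0.1815 = 6.700 mg/L.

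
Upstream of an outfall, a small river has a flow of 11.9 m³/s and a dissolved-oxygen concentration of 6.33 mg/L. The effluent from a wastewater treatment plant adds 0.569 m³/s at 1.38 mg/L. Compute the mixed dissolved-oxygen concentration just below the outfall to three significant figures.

6.10 mg/L

Flow-weighted mixing: C = (Q_r C_r + Q_w C_w)/(Q_r + Q_w)
= (11.9×6.33 + 0.569×1.38)/(11.9 + 0.569) = 76.11/12.47 = 6.104 mg/L.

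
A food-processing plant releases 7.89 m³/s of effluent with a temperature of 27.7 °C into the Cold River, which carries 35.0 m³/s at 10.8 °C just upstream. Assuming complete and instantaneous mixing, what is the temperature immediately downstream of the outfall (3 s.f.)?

Flow-weighted mixing: C = (Q_r C_r + Q_w C_w)/(Q_r + Q_w)
= (35.0×10.8 + 7.89×27.7)/(35.0 + 7.89) = 596.6/42.89 = 13.91 °C.

13.9 °C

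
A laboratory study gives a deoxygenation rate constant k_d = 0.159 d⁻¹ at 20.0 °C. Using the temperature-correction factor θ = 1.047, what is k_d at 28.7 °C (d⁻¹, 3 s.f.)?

k_d ≈ 0.237 d⁻¹

k_d(T₂) = k_d(T₁) · θ^(T₂−T₁) = 0.159 × 1.047^(28.7−20.0)
= 0.159 × 1.047^8.70 = 0.159 × 1.491 = 0.2371 d⁻¹.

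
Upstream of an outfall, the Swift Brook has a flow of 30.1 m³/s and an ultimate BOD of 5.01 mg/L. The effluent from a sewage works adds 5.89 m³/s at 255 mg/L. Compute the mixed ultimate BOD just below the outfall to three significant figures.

45.9 mg/L

Flow-weighted mixing: C = (Q_r C_r + Q_w C_w)/(Q_r + Q_w)
= (30.1×5.01 + 5.89×255)/(30.1 + 5.89) = 1653/35.99 = 45.92 mg/L.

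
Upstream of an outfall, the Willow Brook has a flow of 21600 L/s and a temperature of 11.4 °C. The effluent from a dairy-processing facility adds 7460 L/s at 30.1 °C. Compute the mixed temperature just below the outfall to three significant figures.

16.2 °C

Flow-weighted mixing: C = (Q_r C_r + Q_w C_w)/(Q_r + Q_w)
= (21600×11.4 + 7460×30.1)/(21600 + 7460) = 470800/29060 = 16.20 °C.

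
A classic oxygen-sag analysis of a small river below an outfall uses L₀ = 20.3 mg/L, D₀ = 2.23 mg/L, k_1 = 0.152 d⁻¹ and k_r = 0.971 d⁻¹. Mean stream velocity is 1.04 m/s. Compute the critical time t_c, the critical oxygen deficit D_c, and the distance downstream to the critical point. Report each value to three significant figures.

At the critical point dD/dt = 0, so k_1 L₀ e^(−k_1 t) = k_r D. Substituting D(t) from the Streeter–Phelps equation and solving for t gives
t_c = ln[(k_r/k_1)(1 − D₀(k_r−k_1)/(k_1 L₀))] / (k_r−k_1).
Here k_r−k_1 = 0.8190 d⁻¹ and 1 − D₀(k_r−k_1)/(k_1 L₀) = 1 − 2.23×0.8190/(0.152×20.3) = 0.4081, so
t_c = ln(6.388 × 0.4081) / 0.8190 = 0.9582 / 0.8190 = 1.170 d.
L(t_c) = L₀ e^(−k_1 t_c) = 20.3 × 0.8371 = 16.99 mg/L, and at the critical point k_r D_c = k_1 L, so D_c = (0.152/0.971) × 16.99 = 2.660 mg/L.
x_c = v t_c = 1.04 m/s × 1.170 d × 86400 s/d = 105100 m ≈ 105 km.

t_c ≈ 1.17 d; D_c ≈ 2.66 mg/L; x_c ≈ 105 km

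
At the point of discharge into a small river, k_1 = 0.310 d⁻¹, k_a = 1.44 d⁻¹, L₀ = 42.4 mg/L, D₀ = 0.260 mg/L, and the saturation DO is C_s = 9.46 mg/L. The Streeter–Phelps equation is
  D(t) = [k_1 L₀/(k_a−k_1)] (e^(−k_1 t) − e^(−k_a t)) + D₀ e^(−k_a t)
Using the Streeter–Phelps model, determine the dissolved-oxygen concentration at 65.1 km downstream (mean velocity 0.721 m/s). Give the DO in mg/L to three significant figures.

DO ≈ 3.57 mg/L

Travel time t = x/v = 65.1 km / (0.721 m/s) = 65100 m / 0.721 m/s = 90290 s = 1.045 d.
k_1 L₀/(k_a−k_1) = 0.310×42.4/(1.44−0.310) = 13.14/1.130 = 11.63 mg/L.
e^(−k_1 t) = e^(−0.310×1.045) = 0.7233; e^(−k_a t) = e^(−1.44×1.045) = 0.2220.
D = 11.63 × (0.7233 − 0.2220) + 0.260 × 0.2220 = 5.830 + 0.05773 = 5.888 mg/L.
DO = C_s − D = 9.46 − 5.888 = 3.572 mg/L.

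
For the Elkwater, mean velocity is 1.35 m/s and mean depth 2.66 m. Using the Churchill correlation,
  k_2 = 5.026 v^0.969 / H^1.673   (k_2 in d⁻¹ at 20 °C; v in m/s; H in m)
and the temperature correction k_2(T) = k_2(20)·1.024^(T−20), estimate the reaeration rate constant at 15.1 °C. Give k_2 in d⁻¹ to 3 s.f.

k_2 ≈ 1.16 d⁻¹

k_2(20) = 5.026 × 1.35^0.969 / 2.66^1.673 = 5.026 × 1.337 / 5.138 = 1.308 d⁻¹.
k_2(15.1) = 1.308 × 1.024^(15.1−20) = 1.308 × 0.8903 = 1.165 d⁻¹.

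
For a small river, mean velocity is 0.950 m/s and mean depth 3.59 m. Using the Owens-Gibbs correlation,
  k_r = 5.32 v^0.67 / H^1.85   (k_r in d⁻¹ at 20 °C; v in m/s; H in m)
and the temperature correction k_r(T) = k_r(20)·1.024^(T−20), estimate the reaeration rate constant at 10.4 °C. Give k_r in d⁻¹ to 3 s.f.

k_r(20) = 5.32 × 0.950^0.67 / 3.59^1.85 = 5.32 × 0.9662 / 10.64 = 0.4831 d⁻¹.
k_r(10.4) = 0.4831 × 1.024^(10.4−20) = 0.4831 × 0.7964 = 0.3848 d⁻¹.

k_r ≈ 0.385 d⁻¹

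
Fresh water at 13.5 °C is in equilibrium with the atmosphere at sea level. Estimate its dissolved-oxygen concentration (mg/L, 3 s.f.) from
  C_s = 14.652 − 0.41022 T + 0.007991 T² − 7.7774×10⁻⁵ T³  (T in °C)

C_s = 14.652 − 0.41022×13.5 + 0.007991×13.5² − 7.7774×10⁻⁵×13.5³ = 10.38 mg/L.

C_s ≈ 10.4 mg/L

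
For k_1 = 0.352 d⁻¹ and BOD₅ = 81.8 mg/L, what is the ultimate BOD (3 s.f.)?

BOD₅ = L₀(1 − e^(−5k_1)) ⇒ L₀ = BOD₅ / (1 − e^(−5×0.352))
= 81.8 / (1 − 0.1720) = 81.8 / 0.8280 = 98.80 mg/L.

L₀ ≈ 98.8 mg/L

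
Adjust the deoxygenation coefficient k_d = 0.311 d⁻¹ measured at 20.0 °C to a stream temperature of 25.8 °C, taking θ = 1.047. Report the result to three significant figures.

k_d(T₂) = k_d(T₁) · θ^(T₂−T₁) = 0.311 × 1.047^(25.8−20.0)
= 0.311 × 1.047^5.80 = 0.311 × 1.305 = 0.4059 d⁻¹.

k_d ≈ 0.406 d⁻¹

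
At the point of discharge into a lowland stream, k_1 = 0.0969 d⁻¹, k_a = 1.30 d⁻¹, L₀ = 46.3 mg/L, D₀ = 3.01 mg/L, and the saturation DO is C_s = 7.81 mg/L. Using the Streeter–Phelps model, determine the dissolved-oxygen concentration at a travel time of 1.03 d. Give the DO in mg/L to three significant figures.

k_1 L₀/(k_a−k_1) = 0.0969×46.3/(1.30−0.0969) = 4.486/1.203 = 3.729 mg/L.
e^(−k_1 t) = e^(−0.0969×1.030) = 0.9050; e^(−k_a t) = e^(−1.30×1.030) = 0.2621.
D = 3.729 × (0.9050 − 0.2621) + 3.01 × 0.2621 = 2.397 + 0.7889 = 3.186 mg/L.
DO = C_s − D = 7.81 − 3.186 = 4.624 mg/L.

DO ≈ 4.62 mg/L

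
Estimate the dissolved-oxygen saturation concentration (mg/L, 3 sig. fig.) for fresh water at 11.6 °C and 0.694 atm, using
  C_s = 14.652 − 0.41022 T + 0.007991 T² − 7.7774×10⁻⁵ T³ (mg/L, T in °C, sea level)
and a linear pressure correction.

At sea level: C_s = 14.652 − 0.41022×11.6 + 0.007991×11.6² − 7.7774×10⁻⁵×11.6³ = 10.85 mg/L.
Pressure correction: C_s' = 10.85 × 0.694 = 7.528 mg/L.

C_s ≈ 7.53 mg/L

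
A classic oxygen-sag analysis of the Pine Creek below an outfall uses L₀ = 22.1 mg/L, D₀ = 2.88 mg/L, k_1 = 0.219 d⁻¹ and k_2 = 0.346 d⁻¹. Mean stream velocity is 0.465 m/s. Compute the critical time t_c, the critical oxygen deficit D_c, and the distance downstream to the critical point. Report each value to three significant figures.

t_c ≈ 2.98 d; D_c ≈ 7.28 mg/L; x_c ≈ 120 km

With k_2/k_1 = 1.580 and 1 − D₀(k_2−k_1)/(k_1 L₀) = 0.9244,
t_c = ln(1.580 × 0.9244) / (0.346 − 0.219) = ln(1.461) / 0.1270 = 0.3788/0.1270 = 2.983 d.
D_c = (k_1/k_2) L₀ e^(−k_1 t_c) = (0.219/0.346) × 22.1 × e^(−0.219×2.983) = 0.6329 × 22.1 × 0.5204 = 7.279 mg/L.
x_c = v t_c = 0.465 m/s × 2.983 d × 86400 s/d = 119800 m ≈ 120 km.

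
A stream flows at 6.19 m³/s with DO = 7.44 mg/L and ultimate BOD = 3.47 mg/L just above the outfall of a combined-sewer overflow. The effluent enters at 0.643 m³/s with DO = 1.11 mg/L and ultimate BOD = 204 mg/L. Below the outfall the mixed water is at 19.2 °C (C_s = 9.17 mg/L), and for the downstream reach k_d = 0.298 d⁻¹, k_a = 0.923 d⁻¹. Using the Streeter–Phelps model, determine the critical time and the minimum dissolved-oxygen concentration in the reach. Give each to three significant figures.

t_c ≈ 1.41 d; minimum DO ≈ 4.44 mg/L

Mixed DO = (6.19×7.44 + 0.643×1.11)/(6.19+0.643) = 46.77/6.833 = 6.844 mg/L.
Mixed L₀ = (6.19×3.47 + 0.643×204)/(6.833) = 152.7/6.833 = 22.34 mg/L.
Initial deficit D₀ = C_s − DO₀ = 9.17 − 6.844 = 2.326 mg/L.
t_c = (1/0.6250) ln[(0.923/0.298)(1 − 2.326×0.6250/(0.298×22.34))] = 1.600 × ln(2.421) = 1.415 d.
D_c = (0.298/0.923) × 22.34 × e^(−0.298×1.415) = 0.3229 × 22.34 × 0.6560 = 4.732 mg/L.
Minimum DO = 9.17 − 4.732 = 4.438 mg/L.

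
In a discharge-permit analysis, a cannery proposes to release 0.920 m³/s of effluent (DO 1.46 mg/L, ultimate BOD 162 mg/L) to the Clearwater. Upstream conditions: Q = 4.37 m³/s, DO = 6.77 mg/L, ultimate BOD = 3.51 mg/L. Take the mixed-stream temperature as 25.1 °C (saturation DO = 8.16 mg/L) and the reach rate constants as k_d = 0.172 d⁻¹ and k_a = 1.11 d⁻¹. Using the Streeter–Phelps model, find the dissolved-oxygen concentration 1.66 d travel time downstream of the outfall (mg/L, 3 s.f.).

DO ≈ 4.41 mg/L

Mixed DO = (4.37×6.77 + 0.920×1.46)/(4.37+0.920) = 30.93/5.290 = 5.847 mg/L.
Mixed L₀ = (4.37×3.51 + 0.920×162)/(5.290) = 164.4/5.290 = 31.07 mg/L.
Initial deficit D₀ = C_s − DO₀ = 8.16 − 5.847 = 2.313 mg/L.
D(1.66) = [0.172×31.07/(1.11−0.172)](e^(−0.172×1.66) − e^(−1.11×1.66)) + 2.313 e^(−1.11×1.66)
= 5.698 × (0.7516 − 0.1584) + 2.313 × 0.1584 = 3.747 mg/L.
DO = 8.16 − 3.747 = 4.413 mg/L.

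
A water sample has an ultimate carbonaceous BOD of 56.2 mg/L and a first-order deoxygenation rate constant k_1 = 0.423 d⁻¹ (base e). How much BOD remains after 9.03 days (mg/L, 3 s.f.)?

L_t = L₀ e^(−k_1 t) = 56.2 × e^(−0.423×9.03) = 56.2 × 0.02193 = 1.233 mg/L.

L ≈ 1.23 mg/L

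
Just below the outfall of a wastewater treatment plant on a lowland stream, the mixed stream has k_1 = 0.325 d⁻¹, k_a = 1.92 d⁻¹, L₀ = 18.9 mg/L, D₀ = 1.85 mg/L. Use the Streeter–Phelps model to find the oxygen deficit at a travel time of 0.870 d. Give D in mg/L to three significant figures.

k_1 L₀/(k_a−k_1) = 0.325×18.9/(1.92−0.325) = 6.143/1.595 = 3.851 mg/L.
e^(−k_1 t) = e^(−0.325×0.8700) = 0.7537; e^(−k_a t) = e^(−1.92×0.8700) = 0.1882.
D = 3.851 × (0.7537 − 0.1882) + 1.85 × 0.1882 = 2.178 + 0.3481 = 2.526 mg/L.

D ≈ 2.53 mg/L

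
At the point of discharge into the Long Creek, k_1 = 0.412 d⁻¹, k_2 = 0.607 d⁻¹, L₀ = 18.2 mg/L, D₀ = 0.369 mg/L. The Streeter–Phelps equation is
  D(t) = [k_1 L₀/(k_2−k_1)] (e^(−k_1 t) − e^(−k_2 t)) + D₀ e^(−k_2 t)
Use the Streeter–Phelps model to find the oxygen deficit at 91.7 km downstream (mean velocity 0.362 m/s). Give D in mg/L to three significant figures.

Travel time t = x/v = 91.7 km / (0.362 m/s) = 91700 m / 0.362 m/s = 253300 s = 2.932 d.
k_1 L₀/(k_2−k_1) = 0.412×18.2/(0.607−0.412) = 7.498/0.1950 = 38.45 mg/L.
e^(−k_1 t) = e^(−0.412×2.932) = 0.2988; e^(−k_2 t) = e^(−0.607×2.932) = 0.1687.
D = 38.45 × (0.2988 − 0.1687) + 0.369 × 0.1687 = 5.003 + 0.06225 = 5.066 mg/L.

D ≈ 5.07 mg/L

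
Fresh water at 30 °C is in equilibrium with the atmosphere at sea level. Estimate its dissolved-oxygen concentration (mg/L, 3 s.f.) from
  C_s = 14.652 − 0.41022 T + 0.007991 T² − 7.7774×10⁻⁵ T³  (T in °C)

C_s ≈ 7.44 mg/L

C_s = 14.652 − 0.41022×30 + 0.007991×30² − 7.7774×10⁻⁵×30³ = 7.437 mg/L.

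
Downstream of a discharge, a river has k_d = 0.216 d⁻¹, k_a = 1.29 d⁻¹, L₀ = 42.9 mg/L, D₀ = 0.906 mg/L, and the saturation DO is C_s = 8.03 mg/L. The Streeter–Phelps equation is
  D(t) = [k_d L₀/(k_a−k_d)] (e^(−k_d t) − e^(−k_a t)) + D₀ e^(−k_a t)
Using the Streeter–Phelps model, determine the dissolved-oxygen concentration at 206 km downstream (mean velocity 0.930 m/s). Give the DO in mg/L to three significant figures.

Travel time t = x/v = 206 km / (0.930 m/s) = 206000 m / 0.930 m/s = 221500 s = 2.564 d.
k_d L₀/(k_a−k_d) = 0.216×42.9/(1.29−0.216) = 9.266/1.074 = 8.628 mg/L.
e^(−k_d t) = e^(−0.216×2.564) = 0.5748; e^(−k_a t) = e^(−1.29×2.564) = 0.03662.
D = 8.628 × (0.5748 − 0.03662) + 0.906 × 0.03662 = 4.643 + 0.03318 = 4.676 mg/L.
DO = C_s − D = 8.03 − 4.676 = 3.354 mg/L.

DO ≈ 3.35 mg/L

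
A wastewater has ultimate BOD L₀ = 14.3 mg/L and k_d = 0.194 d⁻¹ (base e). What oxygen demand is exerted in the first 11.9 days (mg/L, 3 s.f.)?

y ≈ 12.9 mg/L

y_t = L₀(1 − e^(−k_d t)) = 14.3 × (1 − e^(−0.194×11.9))
= 14.3 × (1 − 0.09940) = 14.3 × 0.9006 = 12.88 mg/L.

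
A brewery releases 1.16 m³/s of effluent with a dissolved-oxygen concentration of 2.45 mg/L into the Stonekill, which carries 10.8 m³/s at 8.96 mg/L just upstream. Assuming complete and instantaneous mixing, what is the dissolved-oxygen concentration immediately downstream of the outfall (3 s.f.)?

Flow-weighted mixing: C = (Q_r C_r + Q_w C_w)/(Q_r + Q_w)
= (10.8×8.96 + 1.16×2.45)/(10.8 + 1.16) = 99.61/11.96 = 8.329 mg/L.

8.33 mg/L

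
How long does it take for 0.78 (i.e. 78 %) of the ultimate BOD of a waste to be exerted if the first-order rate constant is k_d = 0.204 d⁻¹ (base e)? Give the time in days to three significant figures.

y/L₀ = 1 − e^(−k_d t) = 0.78 ⇒ e^(−k_d t) = 0.220
t = −ln(0.220) / 0.204 = 1.514 / 0.204 = 7.422 d.

t ≈ 7.42 d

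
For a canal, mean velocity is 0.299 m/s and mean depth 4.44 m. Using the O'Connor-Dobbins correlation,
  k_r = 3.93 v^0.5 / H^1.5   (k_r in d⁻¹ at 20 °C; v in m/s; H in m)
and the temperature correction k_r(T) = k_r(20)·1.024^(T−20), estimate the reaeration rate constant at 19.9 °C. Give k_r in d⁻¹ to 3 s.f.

k_r ≈ 0.229 d⁻¹

k_r(20) = 3.93 × 0.299^0.5 / 4.44^1.5 = 3.93 × 0.5468 / 9.356 = 0.2297 d⁻¹.
k_r(19.9) = 0.2297 × 1.024^(19.9−20) = 0.2297 × 0.9976 = 0.2292 d⁻¹.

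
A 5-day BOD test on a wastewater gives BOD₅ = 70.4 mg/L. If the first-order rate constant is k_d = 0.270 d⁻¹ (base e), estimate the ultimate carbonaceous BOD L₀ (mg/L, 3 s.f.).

BOD₅ = L₀(1 − e^(−5k_d)) ⇒ L₀ = BOD₅ / (1 − e^(−5×0.270))
= 70.4 / (1 − 0.2592) = 70.4 / 0.7408 = 95.04 mg/L.

L₀ ≈ 95.0 mg/L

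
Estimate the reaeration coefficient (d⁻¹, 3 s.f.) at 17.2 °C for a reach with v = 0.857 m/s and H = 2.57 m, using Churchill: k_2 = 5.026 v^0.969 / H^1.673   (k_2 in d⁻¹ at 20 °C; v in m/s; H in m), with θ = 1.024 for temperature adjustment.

k_2 ≈ 0.835 d⁻¹

k_2(20) = 5.026 × 0.857^0.969 / 2.57^1.673 = 5.026 × 0.8611 / 4.851 = 0.8922 d⁻¹.
k_2(17.2) = 0.8922 × 1.024^(17.2−20) = 0.8922 × 0.9358 = 0.8349 d⁻¹.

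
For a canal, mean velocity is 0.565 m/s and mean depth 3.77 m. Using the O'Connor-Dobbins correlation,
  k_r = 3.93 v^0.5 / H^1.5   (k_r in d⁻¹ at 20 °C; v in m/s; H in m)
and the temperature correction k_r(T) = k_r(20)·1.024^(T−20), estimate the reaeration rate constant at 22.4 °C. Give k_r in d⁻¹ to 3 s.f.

k_r(20) = 3.93 × 0.565^0.5 / 3.77^1.5 = 3.93 × 0.7517 / 7.320 = 0.4036 d⁻¹.
k_r(22.4) = 0.4036 × 1.024^(22.4−20) = 0.4036 × 1.059 = 0.4272 d⁻¹.

k_r ≈ 0.427 d⁻¹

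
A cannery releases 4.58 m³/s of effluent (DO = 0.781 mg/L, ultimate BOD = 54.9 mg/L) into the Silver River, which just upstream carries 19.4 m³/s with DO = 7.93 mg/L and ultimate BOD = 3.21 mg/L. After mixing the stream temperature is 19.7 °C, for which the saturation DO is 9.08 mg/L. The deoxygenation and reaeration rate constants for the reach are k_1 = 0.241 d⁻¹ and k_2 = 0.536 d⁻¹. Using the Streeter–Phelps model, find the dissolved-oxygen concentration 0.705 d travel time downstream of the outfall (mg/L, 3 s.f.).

Mixed DO = (19.4×7.93 + 4.58×0.781)/(19.4+4.58) = 157.4/23.98 = 6.565 mg/L.
Mixed L₀ = (19.4×3.21 + 4.58×54.9)/(23.98) = 313.7/23.98 = 13.08 mg/L.
Initial deficit D₀ = C_s − DO₀ = 9.08 − 6.565 = 2.515 mg/L.
D(0.705) = [0.241×13.08/(0.536−0.241)](e^(−0.241×0.705) − e^(−0.536×0.705)) + 2.515 e^(−0.536×0.705)
= 10.69 × (0.8437 − 0.6853) + 2.515 × 0.6853 = 3.417 mg/L.
DO = 9.08 − 3.417 = 5.663 mg/L.

DO ≈ 5.66 mg/L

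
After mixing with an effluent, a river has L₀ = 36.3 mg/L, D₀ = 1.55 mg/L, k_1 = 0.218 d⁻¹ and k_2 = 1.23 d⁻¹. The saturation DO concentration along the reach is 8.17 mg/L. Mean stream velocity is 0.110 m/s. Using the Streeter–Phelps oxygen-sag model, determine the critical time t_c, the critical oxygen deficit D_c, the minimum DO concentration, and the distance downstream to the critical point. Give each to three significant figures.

t_c = [1/(k_2−k_1)] ln[(k_2/k_1)(1 − D₀(k_2−k_1)/(k_1 L₀))]
= [1/(1.23−0.218)] ln[(1.23/0.218)(1 − 1.55×1.012/(0.218×36.3))]
= (1/1.012) ln[5.642 × 0.8018] = 0.9881 × ln(4.524) = 0.9881 × 1.509 = 1.491 d.
L(t_c) = L₀ e^(−k_1 t_c) = 36.3 × 0.7224 = 26.22 mg/L, and at the critical point k_2 D_c = k_1 L, so D_c = (0.218/1.23) × 26.22 = 4.648 mg/L.
Minimum DO = C_s − D_c = 8.17 − 4.648 = 3.522 mg/L.
x_c = v t_c = 0.110 m/s × 1.491 d × 86400 s/d = 14170 m ≈ 14.2 km.

t_c ≈ 1.49 d; D_c ≈ 4.65 mg/L; min DO ≈ 3.52 mg/L; x_c ≈ 14.2 km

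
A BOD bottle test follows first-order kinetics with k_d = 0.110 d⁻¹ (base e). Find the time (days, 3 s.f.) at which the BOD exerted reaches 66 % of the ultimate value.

y/L₀ = 1 − e^(−k_d t) = 0.66 ⇒ e^(−k_d t) = 0.340
t = −ln(0.340) / 0.110 = 1.079 / 0.110 = 9.807 d.

t ≈ 9.81 d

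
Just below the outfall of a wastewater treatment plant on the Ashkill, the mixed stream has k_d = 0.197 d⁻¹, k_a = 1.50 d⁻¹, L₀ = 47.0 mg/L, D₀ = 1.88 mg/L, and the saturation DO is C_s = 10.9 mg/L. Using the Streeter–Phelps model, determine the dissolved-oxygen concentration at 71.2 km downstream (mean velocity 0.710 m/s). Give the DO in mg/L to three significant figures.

Travel time t = x/v = 71.2 km / (0.710 m/s) = 71200 m / 0.710 m/s = 100300 s = 1.161 d.
k_d L₀/(k_a−k_d) = 0.197×47.0/(1.50−0.197) = 9.259/1.303 = 7.106 mg/L.
e^(−k_d t) = e^(−0.197×1.161) = 0.7956; e^(−k_a t) = e^(−1.50×1.161) = 0.1753.
D = 7.106 × (0.7956 − 0.1753) + 1.88 × 0.1753 = 4.408 + 0.3296 = 4.737 mg/L.
DO = C_s − D = 10.9 − 4.737 = 6.163 mg/L.

DO ≈ 6.16 mg/L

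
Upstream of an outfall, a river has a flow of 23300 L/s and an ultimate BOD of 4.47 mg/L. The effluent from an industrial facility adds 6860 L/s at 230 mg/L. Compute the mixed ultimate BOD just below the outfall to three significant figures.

Flow-weighted mixing: C = (Q_r C_r + Q_w C_w)/(Q_r + Q_w)
= (23300×4.47 + 6860×230)/(23300 + 6860) = 1.682×10^6/30160 = 55.77 mg/L.

55.8 mg/L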